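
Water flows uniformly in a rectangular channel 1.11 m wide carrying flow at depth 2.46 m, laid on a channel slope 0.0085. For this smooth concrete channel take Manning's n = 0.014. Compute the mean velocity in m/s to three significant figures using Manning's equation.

A = b·y = 1.11 × 2.46 = 2.731 m²
P = b + 2y = 1.11 + 2×2.46 = 6.030 m
R = A/P = 2.731/6.030 = 0.4528 m
Q = (1/n)·A·R^(2/3)·S^(1/2) = (1/0.014) × 2.731 × 0.4528^(2/3) × 0.0085^(1/2) = 10.60 m³/s
V = Q/A = 10.60/2.731 = 3.883 m/s

3.88 m/s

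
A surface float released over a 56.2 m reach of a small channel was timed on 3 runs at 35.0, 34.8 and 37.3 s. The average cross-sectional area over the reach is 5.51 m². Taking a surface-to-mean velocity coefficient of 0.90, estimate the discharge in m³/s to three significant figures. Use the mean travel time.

7.81 m³/s

t̄ = (35.0 + 34.8 + 37.3) / 3 = 35.7 s
v_surface = L / t̄ = 56.2 / 35.7 = 1.574 m/s
v_mean = 0.90 × 1.574 = 1.417 m/s
Q = A × v_mean = 5.51 × 1.417 = 7.807 m³/s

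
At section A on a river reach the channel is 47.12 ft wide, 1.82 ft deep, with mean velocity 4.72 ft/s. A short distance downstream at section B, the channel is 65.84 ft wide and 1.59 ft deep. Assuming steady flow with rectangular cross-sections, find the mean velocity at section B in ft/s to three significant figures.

Q = A₁V₁ = (47.12×1.82) × 4.72 = 404.8 ft³/s
A₂ = 65.84 × 1.59 = 104.7 ft²
V₂ = Q/A₂ = 404.8/104.7 = 3.867 ft/s

3.87 ft/s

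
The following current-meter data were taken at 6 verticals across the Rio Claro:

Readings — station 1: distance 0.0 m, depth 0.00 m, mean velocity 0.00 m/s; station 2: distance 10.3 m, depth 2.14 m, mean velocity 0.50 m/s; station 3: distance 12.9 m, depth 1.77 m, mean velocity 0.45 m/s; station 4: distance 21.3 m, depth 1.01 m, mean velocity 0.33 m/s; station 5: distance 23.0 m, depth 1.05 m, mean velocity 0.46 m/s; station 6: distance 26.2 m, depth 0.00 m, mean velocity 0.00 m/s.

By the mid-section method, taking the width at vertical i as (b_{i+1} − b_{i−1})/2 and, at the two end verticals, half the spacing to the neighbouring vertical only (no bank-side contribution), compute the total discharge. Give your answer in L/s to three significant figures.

w_2 = (12.9 − 0.0)/2 = 6.45 m; q_2 = 0.50 × 2.14 × 6.45 = 6.902 m³/s
w_3 = (21.3 − 10.3)/2 = 5.5 m; q_3 = 0.45 × 1.77 × 5.5 = 4.381 m³/s
w_4 = (23.0 − 12.9)/2 = 5.05 m; q_4 = 0.33 × 1.01 × 5.05 = 1.683 m³/s
w_5 = (26.2 − 21.3)/2 = 2.45 m; q_5 = 0.46 × 1.05 × 2.45 = 1.183 m³/s
Stations 1, 6 contribute zero (depth or velocity is 0).
Q = Σ qᵢ = 14.15 m³/s
= 14.15 × 1000 = 14150 L/s

14100 L/s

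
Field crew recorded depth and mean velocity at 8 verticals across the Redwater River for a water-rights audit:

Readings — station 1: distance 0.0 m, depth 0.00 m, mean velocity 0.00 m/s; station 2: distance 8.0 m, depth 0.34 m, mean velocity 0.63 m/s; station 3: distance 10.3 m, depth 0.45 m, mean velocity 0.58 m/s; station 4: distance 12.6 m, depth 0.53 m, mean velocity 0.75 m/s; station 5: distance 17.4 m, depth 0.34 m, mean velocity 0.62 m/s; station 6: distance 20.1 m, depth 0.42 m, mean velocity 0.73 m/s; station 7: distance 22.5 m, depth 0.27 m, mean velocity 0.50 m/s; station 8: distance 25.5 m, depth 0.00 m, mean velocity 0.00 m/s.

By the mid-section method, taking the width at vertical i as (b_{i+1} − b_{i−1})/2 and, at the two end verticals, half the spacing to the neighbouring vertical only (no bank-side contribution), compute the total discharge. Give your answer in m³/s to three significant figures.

w_2 = (10.3 − 0.0)/2 = 5.15 m; q_2 = 0.63 × 0.34 × 5.15 = 1.103 m³/s
w_3 = (12.6 − 8.0)/2 = 2.3 m; q_3 = 0.58 × 0.45 × 2.3 = 0.6003 m³/s
w_4 = (17.4 − 10.3)/2 = 3.55 m; q_4 = 0.75 × 0.53 × 3.55 = 1.411 m³/s
w_5 = (20.1 − 12.6)/2 = 3.75 m; q_5 = 0.62 × 0.34 × 3.75 = 0.7905 m³/s
w_6 = (22.5 − 17.4)/2 = 2.55 m; q_6 = 0.73 × 0.42 × 2.55 = 0.7818 m³/s
w_7 = (25.5 − 20.1)/2 = 2.7 m; q_7 = 0.50 × 0.27 × 2.7 = 0.3645 m³/s
Stations 1, 8 contribute zero (depth or velocity is 0).
Q = Σ qᵢ = 5.051 m³/s

5.05 m³/s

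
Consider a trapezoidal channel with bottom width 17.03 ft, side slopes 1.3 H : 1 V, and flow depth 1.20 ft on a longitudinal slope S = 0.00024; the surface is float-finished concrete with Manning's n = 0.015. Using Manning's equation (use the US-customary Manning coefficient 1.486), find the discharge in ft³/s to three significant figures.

35.7 ft³/s

A = (b + z·y)·y = (17.03 + 1.3×1.20)×1.20 = 22.31 ft²
P = b + 2y√(1+z²) = 17.03 + 2×1.20×√(1+1.3²) = 20.97 ft
R = A/P = 22.31/20.97 = 1.064 ft
Q = (1.486/n)·A·R^(2/3)·S^(1/2) = (1.486/0.015) × 22.31 × 1.064^(2/3) × 0.00024^(1/2) = 35.68 ft³/s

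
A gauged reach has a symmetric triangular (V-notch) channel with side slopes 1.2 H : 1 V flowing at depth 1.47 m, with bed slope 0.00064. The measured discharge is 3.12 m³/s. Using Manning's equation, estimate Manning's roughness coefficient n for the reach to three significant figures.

0.0144

A = z·y² = 1.2×1.47² = 2.593 m²
P = 2y√(1+z²) = 2×1.47×√(1+1.2²) = 4.592 m
R = A/P = 2.593/4.592 = 0.5646 m
n = (1/Q)·A·R^(2/3)·S^(1/2) = (1/3.12) × 2.593 × 0.6831 × 0.02530 = 0.01436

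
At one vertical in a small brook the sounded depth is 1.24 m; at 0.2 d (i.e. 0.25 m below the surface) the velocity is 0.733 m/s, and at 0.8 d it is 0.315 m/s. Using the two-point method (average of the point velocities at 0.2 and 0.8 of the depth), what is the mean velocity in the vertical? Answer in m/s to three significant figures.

0.524 m/s

v̄ = (0.733 + 0.315) / 2 = 0.5240 m/s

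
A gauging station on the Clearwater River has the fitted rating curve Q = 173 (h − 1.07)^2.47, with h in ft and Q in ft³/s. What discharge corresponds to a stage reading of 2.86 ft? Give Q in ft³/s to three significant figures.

729 ft³/s

Q = 173 × (2.86 − 1.07)^2.47 = 173 × 1.79^2.47 = 728.8 ft³/s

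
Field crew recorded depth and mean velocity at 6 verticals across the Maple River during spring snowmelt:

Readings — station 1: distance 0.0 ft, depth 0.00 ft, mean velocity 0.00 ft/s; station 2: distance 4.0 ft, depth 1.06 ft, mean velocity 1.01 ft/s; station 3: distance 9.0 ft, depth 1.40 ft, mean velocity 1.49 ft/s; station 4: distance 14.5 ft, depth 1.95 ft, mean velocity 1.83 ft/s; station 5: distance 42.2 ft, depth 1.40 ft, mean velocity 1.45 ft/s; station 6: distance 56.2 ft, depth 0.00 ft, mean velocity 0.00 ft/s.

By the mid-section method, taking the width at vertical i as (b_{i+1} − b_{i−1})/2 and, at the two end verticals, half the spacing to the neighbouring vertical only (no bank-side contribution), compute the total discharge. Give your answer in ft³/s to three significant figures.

w_2 = (9.0 − 0.0)/2 = 4.5 ft; q_2 = 1.01 × 1.06 × 4.5 = 4.818 ft³/s
w_3 = (14.5 − 4.0)/2 = 5.25 ft; q_3 = 1.49 × 1.40 × 5.25 = 10.95 ft³/s
w_4 = (42.2 − 9.0)/2 = 16.6 ft; q_4 = 1.83 × 1.95 × 16.6 = 59.24 ft³/s
w_5 = (56.2 − 14.5)/2 = 20.85 ft; q_5 = 1.45 × 1.40 × 20.85 = 42.33 ft³/s
Stations 1, 6 contribute zero (depth or velocity is 0).
Q = Σ qᵢ = 117.3 ft³/s

117 ft³/s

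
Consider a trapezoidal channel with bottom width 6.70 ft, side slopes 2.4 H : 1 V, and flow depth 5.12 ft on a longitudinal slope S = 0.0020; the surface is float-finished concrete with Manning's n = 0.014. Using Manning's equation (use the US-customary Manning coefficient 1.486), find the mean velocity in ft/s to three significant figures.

9.69 ft/s

A = (b + z·y)·y = (6.70 + 2.4×5.12)×5.12 = 97.22 ft²
P = b + 2y√(1+z²) = 6.70 + 2×5.12×√(1+2.4²) = 33.32 ft
R = A/P = 97.22/33.32 = 2.917 ft
Q = (1.486/n)·A·R^(2/3)·S^(1/2) = (1.486/0.014) × 97.22 × 2.917^(2/3) × 0.0020^(1/2) = 942.2 ft³/s
V = Q/A = 942.2/97.22 = 9.692 ft/s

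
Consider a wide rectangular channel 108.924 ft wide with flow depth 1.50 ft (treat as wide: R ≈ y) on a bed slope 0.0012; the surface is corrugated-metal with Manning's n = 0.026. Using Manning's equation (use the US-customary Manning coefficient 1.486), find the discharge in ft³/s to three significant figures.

A = b·y = 108.924 × 1.50 = 163.4 ft²
Wide channel: R ≈ y = 1.50 ft
Q = (1.486/n)·A·R^(2/3)·S^(1/2) = (1.486/0.026) × 163.4 × 1.500^(2/3) × 0.0012^(1/2) = 423.9 ft³/s

424 ft³/s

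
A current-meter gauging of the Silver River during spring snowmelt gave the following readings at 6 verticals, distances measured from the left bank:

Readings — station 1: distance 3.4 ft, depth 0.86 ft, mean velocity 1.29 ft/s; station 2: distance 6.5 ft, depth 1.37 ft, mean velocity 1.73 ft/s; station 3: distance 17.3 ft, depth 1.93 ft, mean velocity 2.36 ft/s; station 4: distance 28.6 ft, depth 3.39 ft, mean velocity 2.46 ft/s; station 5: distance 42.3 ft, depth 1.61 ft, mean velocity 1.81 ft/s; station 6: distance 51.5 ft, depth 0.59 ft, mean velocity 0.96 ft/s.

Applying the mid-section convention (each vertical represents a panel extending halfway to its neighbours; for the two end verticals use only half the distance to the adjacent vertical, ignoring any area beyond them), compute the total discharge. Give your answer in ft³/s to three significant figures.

209 ft³/s

w_1 = (6.5 − 3.4)/2 = 1.55 ft; q_1 = 1.29 × 0.86 × 1.55 = 1.720 ft³/s
w_2 = (17.3 − 3.4)/2 = 6.95 ft; q_2 = 1.73 × 1.37 × 6.95 = 16.47 ft³/s
w_3 = (28.6 − 6.5)/2 = 11.05 ft; q_3 = 2.36 × 1.93 × 11.05 = 50.33 ft³/s
w_4 = (42.3 − 17.3)/2 = 12.5 ft; q_4 = 2.46 × 3.39 × 12.5 = 104.2 ft³/s
w_5 = (51.5 − 28.6)/2 = 11.45 ft; q_5 = 1.81 × 1.61 × 11.45 = 33.37 ft³/s
w_6 = (51.5 − 42.3)/2 = 4.6 ft; q_6 = 0.96 × 0.59 × 4.6 = 2.605 ft³/s
Q = Σ qᵢ = 208.7 ft³/s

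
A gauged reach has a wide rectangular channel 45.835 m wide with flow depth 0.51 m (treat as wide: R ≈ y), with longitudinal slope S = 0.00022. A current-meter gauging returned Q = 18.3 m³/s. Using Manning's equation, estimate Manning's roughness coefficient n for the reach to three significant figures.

A = b·y = 45.835 × 0.51 = 23.38 m²
Wide channel: R ≈ y = 0.51 m
n = (1/Q)·A·R^(2/3)·S^(1/2) = (1/18.3) × 23.38 × 0.6383 × 0.01483 = 0.01209

0.0121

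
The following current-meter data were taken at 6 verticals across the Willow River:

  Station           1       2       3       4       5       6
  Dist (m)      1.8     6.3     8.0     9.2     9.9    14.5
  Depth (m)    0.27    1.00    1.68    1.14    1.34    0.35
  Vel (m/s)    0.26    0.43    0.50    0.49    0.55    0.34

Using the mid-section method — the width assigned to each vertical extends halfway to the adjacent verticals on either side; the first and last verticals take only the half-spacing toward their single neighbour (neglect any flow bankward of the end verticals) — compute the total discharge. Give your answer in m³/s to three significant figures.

w_1 = (6.3 − 1.8)/2 = 2.25 m; q_1 = 0.26 × 0.27 × 2.25 = 0.1580 m³/s
w_2 = (8.0 − 1.8)/2 = 3.1 m; q_2 = 0.43 × 1.00 × 3.1 = 1.333 m³/s
w_3 = (9.2 − 6.3)/2 = 1.45 m; q_3 = 0.50 × 1.68 × 1.45 = 1.218 m³/s
w_4 = (9.9 − 8.0)/2 = 0.95 m; q_4 = 0.49 × 1.14 × 0.95 = 0.5307 m³/s
w_5 = (14.5 − 9.2)/2 = 2.65 m; q_5 = 0.55 × 1.34 × 2.65 = 1.953 m³/s
w_6 = (14.5 − 9.9)/2 = 2.3 m; q_6 = 0.34 × 0.35 × 2.3 = 0.2737 m³/s
Q = Σ qᵢ = 5.466 m³/s

5.47 m³/s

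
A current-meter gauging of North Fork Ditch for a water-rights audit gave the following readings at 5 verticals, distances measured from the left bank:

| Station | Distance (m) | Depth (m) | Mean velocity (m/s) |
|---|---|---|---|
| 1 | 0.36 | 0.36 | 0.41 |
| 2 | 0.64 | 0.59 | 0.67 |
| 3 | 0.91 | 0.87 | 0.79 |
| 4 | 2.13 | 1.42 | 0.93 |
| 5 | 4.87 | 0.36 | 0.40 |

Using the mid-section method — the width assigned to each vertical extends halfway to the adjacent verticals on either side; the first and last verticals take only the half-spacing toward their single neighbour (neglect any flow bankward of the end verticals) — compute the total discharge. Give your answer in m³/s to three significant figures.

w_1 = (0.64 − 0.36)/2 = 0.14 m; q_1 = 0.41 × 0.36 × 0.14 = 0.02066 m³/s
w_2 = (0.91 − 0.36)/2 = 0.275 m; q_2 = 0.67 × 0.59 × 0.275 = 0.1087 m³/s
w_3 = (2.13 − 0.64)/2 = 0.745 m; q_3 = 0.79 × 0.87 × 0.745 = 0.5120 m³/s
w_4 = (4.87 − 0.91)/2 = 1.98 m; q_4 = 0.93 × 1.42 × 1.98 = 2.615 m³/s
w_5 = (4.87 − 2.13)/2 = 1.37 m; q_5 = 0.40 × 0.36 × 1.37 = 0.1973 m³/s
Q = Σ qᵢ = 3.453 m³/s

3.45 m³/s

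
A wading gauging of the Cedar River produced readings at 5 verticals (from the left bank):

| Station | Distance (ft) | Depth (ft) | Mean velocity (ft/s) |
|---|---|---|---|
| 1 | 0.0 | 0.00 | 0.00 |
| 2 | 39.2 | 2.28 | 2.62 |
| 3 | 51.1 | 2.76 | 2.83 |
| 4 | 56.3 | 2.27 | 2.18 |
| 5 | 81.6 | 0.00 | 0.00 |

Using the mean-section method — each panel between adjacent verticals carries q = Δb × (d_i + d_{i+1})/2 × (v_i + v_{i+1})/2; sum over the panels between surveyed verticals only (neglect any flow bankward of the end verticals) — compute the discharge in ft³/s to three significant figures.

204 ft³/s

Panel 1-2: Δb = 39.2 ft, d̄ = (0.00+2.28)/2 = 1.14, v̄ = (0.00+2.62)/2 = 1.31 → q = 39.2×1.14×1.31 = 58.54 ft³/s
Panel 2-3: Δb = 11.9 ft, d̄ = (2.28+2.76)/2 = 2.52, v̄ = (2.62+2.83)/2 = 2.725 → q = 11.9×2.52×2.725 = 81.72 ft³/s
Panel 3-4: Δb = 5.2 ft, d̄ = (2.76+2.27)/2 = 2.515, v̄ = (2.83+2.18)/2 = 2.505 → q = 5.2×2.515×2.505 = 32.76 ft³/s
Panel 4-5: Δb = 25.3 ft, d̄ = (2.27+0.00)/2 = 1.135, v̄ = (2.18+0.00)/2 = 1.09 → q = 25.3×1.135×1.09 = 31.30 ft³/s
Q = Σ q = 204.3 ft³/s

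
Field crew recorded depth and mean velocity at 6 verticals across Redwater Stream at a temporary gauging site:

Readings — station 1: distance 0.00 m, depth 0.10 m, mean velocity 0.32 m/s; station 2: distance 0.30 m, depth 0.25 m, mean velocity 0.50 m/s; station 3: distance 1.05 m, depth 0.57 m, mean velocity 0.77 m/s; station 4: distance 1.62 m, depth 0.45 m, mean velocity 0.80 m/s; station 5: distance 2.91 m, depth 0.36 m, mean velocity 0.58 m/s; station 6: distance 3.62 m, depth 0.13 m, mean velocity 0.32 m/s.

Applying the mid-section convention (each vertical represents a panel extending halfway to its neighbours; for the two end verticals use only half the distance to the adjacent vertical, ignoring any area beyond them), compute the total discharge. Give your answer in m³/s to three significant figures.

0.918 m³/s

w_1 = (0.30 − 0.00)/2 = 0.15 m; q_1 = 0.32 × 0.10 × 0.15 = 0.004800 m³/s
w_2 = (1.05 − 0.00)/2 = 0.525 m; q_2 = 0.50 × 0.25 × 0.525 = 0.06563 m³/s
w_3 = (1.62 − 0.30)/2 = 0.66 m; q_3 = 0.77 × 0.57 × 0.66 = 0.2897 m³/s
w_4 = (2.91 − 1.05)/2 = 0.93 m; q_4 = 0.80 × 0.45 × 0.93 = 0.3348 m³/s
w_5 = (3.62 − 1.62)/2 = 1 m; q_5 = 0.58 × 0.36 × 1 = 0.2088 m³/s
w_6 = (3.62 − 2.91)/2 = 0.355 m; q_6 = 0.32 × 0.13 × 0.355 = 0.01477 m³/s
Q = Σ qᵢ = 0.9185 m³/s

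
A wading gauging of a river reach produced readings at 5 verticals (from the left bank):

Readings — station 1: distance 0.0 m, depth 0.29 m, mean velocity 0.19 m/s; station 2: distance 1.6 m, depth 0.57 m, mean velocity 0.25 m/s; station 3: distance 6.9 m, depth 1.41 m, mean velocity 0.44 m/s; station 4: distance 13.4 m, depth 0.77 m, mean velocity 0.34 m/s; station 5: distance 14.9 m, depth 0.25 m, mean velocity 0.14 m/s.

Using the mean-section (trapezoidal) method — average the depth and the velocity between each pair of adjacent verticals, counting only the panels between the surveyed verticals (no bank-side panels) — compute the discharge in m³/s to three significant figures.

4.91 m³/s

Panel 1-2: Δb = 1.6 m, d̄ = (0.29+0.57)/2 = 0.43, v̄ = (0.19+0.25)/2 = 0.22 → q = 1.6×0.43×0.22 = 0.1514 m³/s
Panel 2-3: Δb = 5.3 m, d̄ = (0.57+1.41)/2 = 0.99, v̄ = (0.25+0.44)/2 = 0.345 → q = 5.3×0.99×0.345 = 1.810 m³/s
Panel 3-4: Δb = 6.5 m, d̄ = (1.41+0.77)/2 = 1.09, v̄ = (0.44+0.34)/2 = 0.39 → q = 6.5×1.09×0.39 = 2.763 m³/s
Panel 4-5: Δb = 1.5 m, d̄ = (0.77+0.25)/2 = 0.51, v̄ = (0.34+0.14)/2 = 0.24 → q = 1.5×0.51×0.24 = 0.1836 m³/s
Q = Σ q = 4.908 m³/s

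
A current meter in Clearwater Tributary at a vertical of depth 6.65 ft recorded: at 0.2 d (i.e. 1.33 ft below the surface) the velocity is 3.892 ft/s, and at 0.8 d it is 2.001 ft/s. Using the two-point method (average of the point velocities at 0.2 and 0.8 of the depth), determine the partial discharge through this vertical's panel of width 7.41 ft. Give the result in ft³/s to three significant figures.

v̄ = (3.892 + 2.001) / 2 = 2.947 ft/s
q = v̄ × d × w = 2.947 × 6.65 × 7.41 = 145.2 ft³/s

145 ft³/s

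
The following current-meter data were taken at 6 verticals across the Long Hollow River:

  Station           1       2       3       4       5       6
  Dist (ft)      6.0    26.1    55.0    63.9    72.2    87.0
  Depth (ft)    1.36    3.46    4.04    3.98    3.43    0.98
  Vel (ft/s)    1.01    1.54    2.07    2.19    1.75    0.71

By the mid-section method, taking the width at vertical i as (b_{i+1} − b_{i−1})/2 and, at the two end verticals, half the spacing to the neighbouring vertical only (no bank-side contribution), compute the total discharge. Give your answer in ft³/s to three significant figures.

452 ft³/s

w_1 = (26.1 − 6.0)/2 = 10.05 ft; q_1 = 1.01 × 1.36 × 10.05 = 13.80 ft³/s
w_2 = (55.0 − 6.0)/2 = 24.5 ft; q_2 = 1.54 × 3.46 × 24.5 = 130.5 ft³/s
w_3 = (63.9 − 26.1)/2 = 18.9 ft; q_3 = 2.07 × 4.04 × 18.9 = 158.1 ft³/s
w_4 = (72.2 − 55.0)/2 = 8.6 ft; q_4 = 2.19 × 3.98 × 8.6 = 74.96 ft³/s
w_5 = (87.0 − 63.9)/2 = 11.55 ft; q_5 = 1.75 × 3.43 × 11.55 = 69.33 ft³/s
w_6 = (87.0 − 72.2)/2 = 7.4 ft; q_6 = 0.71 × 0.98 × 7.4 = 5.149 ft³/s
Q = Σ qᵢ = 451.8 ft³/s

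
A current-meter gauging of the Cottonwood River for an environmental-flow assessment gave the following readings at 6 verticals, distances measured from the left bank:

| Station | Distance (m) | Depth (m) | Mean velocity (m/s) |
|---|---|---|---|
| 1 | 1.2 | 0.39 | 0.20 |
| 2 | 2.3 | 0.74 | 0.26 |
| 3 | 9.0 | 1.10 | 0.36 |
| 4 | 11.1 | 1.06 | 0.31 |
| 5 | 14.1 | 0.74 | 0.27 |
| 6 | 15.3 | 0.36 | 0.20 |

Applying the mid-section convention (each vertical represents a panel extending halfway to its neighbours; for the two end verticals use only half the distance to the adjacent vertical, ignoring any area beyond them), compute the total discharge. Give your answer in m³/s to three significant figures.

w_1 = (2.3 − 1.2)/2 = 0.55 m; q_1 = 0.20 × 0.39 × 0.55 = 0.04290 m³/s
w_2 = (9.0 − 1.2)/2 = 3.9 m; q_2 = 0.26 × 0.74 × 3.9 = 0.7504 m³/s
w_3 = (11.1 − 2.3)/2 = 4.4 m; q_3 = 0.36 × 1.10 × 4.4 = 1.742 m³/s
w_4 = (14.1 − 9.0)/2 = 2.55 m; q_4 = 0.31 × 1.06 × 2.55 = 0.8379 m³/s
w_5 = (15.3 − 11.1)/2 = 2.1 m; q_5 = 0.27 × 0.74 × 2.1 = 0.4196 m³/s
w_6 = (15.3 − 14.1)/2 = 0.6 m; q_6 = 0.20 × 0.36 × 0.6 = 0.04320 m³/s
Q = Σ qᵢ = 3.836 m³/s

3.84 m³/s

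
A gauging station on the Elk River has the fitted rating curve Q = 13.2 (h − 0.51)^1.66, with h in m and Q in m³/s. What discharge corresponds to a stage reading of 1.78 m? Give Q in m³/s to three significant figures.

19.6 m³/s

Q = 13.2 × (1.78 − 0.51)^1.66 = 13.2 × 1.27^1.66 = 19.63 m³/s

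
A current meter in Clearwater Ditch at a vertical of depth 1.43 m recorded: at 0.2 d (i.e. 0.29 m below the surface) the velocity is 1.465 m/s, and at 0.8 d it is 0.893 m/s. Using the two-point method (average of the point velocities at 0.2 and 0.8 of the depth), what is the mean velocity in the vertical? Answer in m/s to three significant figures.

1.18 m/s

v̄ = (1.465 + 0.893) / 2 = 1.179 m/s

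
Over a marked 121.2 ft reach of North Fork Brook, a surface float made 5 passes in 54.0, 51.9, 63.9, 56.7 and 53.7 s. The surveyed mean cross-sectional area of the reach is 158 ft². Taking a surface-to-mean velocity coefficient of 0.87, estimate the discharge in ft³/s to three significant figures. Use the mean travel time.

t̄ = (54.0 + 51.9 + 63.9 + 56.7 + 53.7) / 5 = 56.04 s
v_surface = L / t̄ = 121.2 / 56.04 = 2.163 ft/s
v_mean = 0.87 × 2.163 = 1.882 ft/s
Q = A × v_mean = 158 × 1.882 = 297.3 ft³/s

297 ft³/s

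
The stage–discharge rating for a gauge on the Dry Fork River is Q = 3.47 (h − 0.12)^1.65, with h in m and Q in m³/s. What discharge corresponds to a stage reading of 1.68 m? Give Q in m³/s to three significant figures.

7.23 m³/s

Q = 3.47 × (1.68 − 0.12)^1.65 = 3.47 × 1.56^1.65 = 7.227 m³/s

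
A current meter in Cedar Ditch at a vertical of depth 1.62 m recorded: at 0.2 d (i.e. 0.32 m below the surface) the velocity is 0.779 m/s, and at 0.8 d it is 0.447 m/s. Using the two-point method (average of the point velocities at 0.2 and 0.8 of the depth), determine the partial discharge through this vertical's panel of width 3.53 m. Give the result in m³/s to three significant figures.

v̄ = (0.779 + 0.447) / 2 = 0.6130 m/s
q = v̄ × d × w = 0.6130 × 1.62 × 3.53 = 3.506 m³/s

3.51 m³/s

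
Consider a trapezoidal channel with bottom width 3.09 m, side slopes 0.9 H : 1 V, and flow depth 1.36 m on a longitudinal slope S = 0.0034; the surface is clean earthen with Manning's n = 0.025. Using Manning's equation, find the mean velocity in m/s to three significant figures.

2.12 m/s

A = (b + z·y)·y = (3.09 + 0.9×1.36)×1.36 = 5.867 m²
P = b + 2y√(1+z²) = 3.09 + 2×1.36×√(1+0.9²) = 6.749 m
R = A/P = 5.867/6.749 = 0.8693 m
Q = (1/n)·A·R^(2/3)·S^(1/2) = (1/0.025) × 5.867 × 0.8693^(2/3) × 0.0034^(1/2) = 12.46 m³/s
V = Q/A = 12.46/5.867 = 2.124 m/s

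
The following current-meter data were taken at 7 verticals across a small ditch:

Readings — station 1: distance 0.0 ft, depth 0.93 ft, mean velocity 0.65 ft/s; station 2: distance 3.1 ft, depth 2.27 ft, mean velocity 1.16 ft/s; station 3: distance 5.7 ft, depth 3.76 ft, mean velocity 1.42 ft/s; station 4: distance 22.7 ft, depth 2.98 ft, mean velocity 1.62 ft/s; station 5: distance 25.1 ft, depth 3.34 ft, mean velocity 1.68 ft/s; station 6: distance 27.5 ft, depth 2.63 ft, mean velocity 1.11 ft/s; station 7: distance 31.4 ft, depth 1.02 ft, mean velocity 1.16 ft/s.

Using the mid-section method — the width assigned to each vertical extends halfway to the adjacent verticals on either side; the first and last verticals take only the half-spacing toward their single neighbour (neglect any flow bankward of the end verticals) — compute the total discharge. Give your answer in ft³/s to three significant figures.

w_1 = (3.1 − 0.0)/2 = 1.55 ft; q_1 = 0.65 × 0.93 × 1.55 = 0.9370 ft³/s
w_2 = (5.7 − 0.0)/2 = 2.85 ft; q_2 = 1.16 × 2.27 × 2.85 = 7.505 ft³/s
w_3 = (22.7 − 3.1)/2 = 9.8 ft; q_3 = 1.42 × 3.76 × 9.8 = 52.32 ft³/s
w_4 = (25.1 − 5.7)/2 = 9.7 ft; q_4 = 1.62 × 2.98 × 9.7 = 46.83 ft³/s
w_5 = (27.5 − 22.7)/2 = 2.4 ft; q_5 = 1.68 × 3.34 × 2.4 = 13.47 ft³/s
w_6 = (31.4 − 25.1)/2 = 3.15 ft; q_6 = 1.11 × 2.63 × 3.15 = 9.196 ft³/s
w_7 = (31.4 − 27.5)/2 = 1.95 ft; q_7 = 1.16 × 1.02 × 1.95 = 2.307 ft³/s
Q = Σ qᵢ = 132.6 ft³/s

133 ft³/s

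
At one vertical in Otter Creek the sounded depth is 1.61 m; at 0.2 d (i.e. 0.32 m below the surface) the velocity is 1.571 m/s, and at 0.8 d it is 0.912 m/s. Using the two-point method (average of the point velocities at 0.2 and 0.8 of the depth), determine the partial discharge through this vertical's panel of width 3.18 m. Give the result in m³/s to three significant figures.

6.36 m³/s

v̄ = (1.571 + 0.912) / 2 = 1.242 m/s
q = v̄ × d × w = 1.242 × 1.61 × 3.18 = 6.356 m³/s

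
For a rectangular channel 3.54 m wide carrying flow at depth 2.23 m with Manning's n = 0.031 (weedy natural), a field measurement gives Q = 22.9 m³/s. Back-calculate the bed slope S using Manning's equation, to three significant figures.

A = b·y = 3.54 × 2.23 = 7.894 m²
P = b + 2y = 3.54 + 2×2.23 = 8.000 m
R = A/P = 7.894/8.000 = 0.9868 m
S = (Q·n / (1·A·R^(2/3)))² = (22.9×0.031 / (1×7.894×0.9912))² = 0.008232

0.00823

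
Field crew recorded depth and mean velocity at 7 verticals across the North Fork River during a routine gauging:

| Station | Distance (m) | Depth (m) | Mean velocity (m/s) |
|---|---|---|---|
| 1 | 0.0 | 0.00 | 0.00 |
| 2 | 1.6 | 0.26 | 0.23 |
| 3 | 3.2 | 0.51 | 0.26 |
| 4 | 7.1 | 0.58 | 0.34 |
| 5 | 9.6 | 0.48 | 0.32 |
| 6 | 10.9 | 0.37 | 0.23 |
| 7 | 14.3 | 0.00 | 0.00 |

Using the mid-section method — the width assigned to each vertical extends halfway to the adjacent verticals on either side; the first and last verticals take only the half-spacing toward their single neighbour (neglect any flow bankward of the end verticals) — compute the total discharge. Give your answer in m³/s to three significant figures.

1.58 m³/s

w_2 = (3.2 − 0.0)/2 = 1.6 m; q_2 = 0.23 × 0.26 × 1.6 = 0.09568 m³/s
w_3 = (7.1 − 1.6)/2 = 2.75 m; q_3 = 0.26 × 0.51 × 2.75 = 0.3647 m³/s
w_4 = (9.6 − 3.2)/2 = 3.2 m; q_4 = 0.34 × 0.58 × 3.2 = 0.6310 m³/s
w_5 = (10.9 − 7.1)/2 = 1.9 m; q_5 = 0.32 × 0.48 × 1.9 = 0.2918 m³/s
w_6 = (14.3 − 9.6)/2 = 2.35 m; q_6 = 0.23 × 0.37 × 2.35 = 0.2000 m³/s
Stations 1, 7 contribute zero (depth or velocity is 0).
Q = Σ qᵢ = 1.583 m³/s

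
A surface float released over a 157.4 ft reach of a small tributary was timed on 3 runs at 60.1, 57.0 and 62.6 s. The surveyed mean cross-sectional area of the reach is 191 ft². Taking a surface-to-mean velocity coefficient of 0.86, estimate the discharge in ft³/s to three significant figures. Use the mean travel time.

t̄ = (60.1 + 57.0 + 62.6) / 3 = 59.9 s
v_surface = L / t̄ = 157.4 / 59.9 = 2.628 ft/s
v_mean = 0.86 × 2.628 = 2.260 ft/s
Q = A × v_mean = 191 × 2.260 = 431.6 ft³/s

432 ft³/s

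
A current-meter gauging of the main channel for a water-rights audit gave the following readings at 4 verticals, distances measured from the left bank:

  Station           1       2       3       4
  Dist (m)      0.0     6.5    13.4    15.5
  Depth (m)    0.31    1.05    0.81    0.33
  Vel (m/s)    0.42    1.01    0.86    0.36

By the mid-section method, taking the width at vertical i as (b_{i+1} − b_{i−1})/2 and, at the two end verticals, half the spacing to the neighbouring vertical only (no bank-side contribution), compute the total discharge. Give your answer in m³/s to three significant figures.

10.8 m³/s

w_1 = (6.5 − 0.0)/2 = 3.25 m; q_1 = 0.42 × 0.31 × 3.25 = 0.4232 m³/s
w_2 = (13.4 − 0.0)/2 = 6.7 m; q_2 = 1.01 × 1.05 × 6.7 = 7.105 m³/s
w_3 = (15.5 − 6.5)/2 = 4.5 m; q_3 = 0.86 × 0.81 × 4.5 = 3.135 m³/s
w_4 = (15.5 − 13.4)/2 = 1.05 m; q_4 = 0.36 × 0.33 × 1.05 = 0.1247 m³/s
Q = Σ qᵢ = 10.79 m³/s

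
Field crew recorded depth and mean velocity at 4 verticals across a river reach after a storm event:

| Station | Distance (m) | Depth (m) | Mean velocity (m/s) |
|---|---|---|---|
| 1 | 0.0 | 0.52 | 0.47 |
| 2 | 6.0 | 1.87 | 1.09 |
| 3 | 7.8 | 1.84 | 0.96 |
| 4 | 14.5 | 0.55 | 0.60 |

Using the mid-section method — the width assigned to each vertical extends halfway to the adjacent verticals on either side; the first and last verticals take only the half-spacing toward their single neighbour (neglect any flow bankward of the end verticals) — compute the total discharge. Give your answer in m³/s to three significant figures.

w_1 = (6.0 − 0.0)/2 = 3 m; q_1 = 0.47 × 0.52 × 3 = 0.7332 m³/s
w_2 = (7.8 − 0.0)/2 = 3.9 m; q_2 = 1.09 × 1.87 × 3.9 = 7.949 m³/s
w_3 = (14.5 − 6.0)/2 = 4.25 m; q_3 = 0.96 × 1.84 × 4.25 = 7.507 m³/s
w_4 = (14.5 − 7.8)/2 = 3.35 m; q_4 = 0.60 × 0.55 × 3.35 = 1.106 m³/s
Q = Σ qᵢ = 17.30 m³/s

17.3 m³/s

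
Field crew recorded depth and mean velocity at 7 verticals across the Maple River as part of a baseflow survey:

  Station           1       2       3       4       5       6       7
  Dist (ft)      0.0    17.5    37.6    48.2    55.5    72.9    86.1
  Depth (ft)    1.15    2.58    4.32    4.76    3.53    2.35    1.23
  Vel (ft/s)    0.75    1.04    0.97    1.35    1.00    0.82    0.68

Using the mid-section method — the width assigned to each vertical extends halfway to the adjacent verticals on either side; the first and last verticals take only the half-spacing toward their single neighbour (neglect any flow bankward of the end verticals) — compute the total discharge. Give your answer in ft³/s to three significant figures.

w_1 = (17.5 − 0.0)/2 = 8.75 ft; q_1 = 0.75 × 1.15 × 8.75 = 7.547 ft³/s
w_2 = (37.6 − 0.0)/2 = 18.8 ft; q_2 = 1.04 × 2.58 × 18.8 = 50.44 ft³/s
w_3 = (48.2 − 17.5)/2 = 15.35 ft; q_3 = 0.97 × 4.32 × 15.35 = 64.32 ft³/s
w_4 = (55.5 − 37.6)/2 = 8.95 ft; q_4 = 1.35 × 4.76 × 8.95 = 57.51 ft³/s
w_5 = (72.9 − 48.2)/2 = 12.35 ft; q_5 = 1.00 × 3.53 × 12.35 = 43.60 ft³/s
w_6 = (86.1 − 55.5)/2 = 15.3 ft; q_6 = 0.82 × 2.35 × 15.3 = 29.48 ft³/s
w_7 = (86.1 − 72.9)/2 = 6.6 ft; q_7 = 0.68 × 1.23 × 6.6 = 5.520 ft³/s
Q = Σ qᵢ = 258.4 ft³/s

258 ft³/s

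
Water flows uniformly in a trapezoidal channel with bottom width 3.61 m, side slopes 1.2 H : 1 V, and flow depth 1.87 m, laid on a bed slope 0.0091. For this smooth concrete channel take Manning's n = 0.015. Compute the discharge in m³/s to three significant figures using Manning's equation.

76.8 m³/s

A = (b + z·y)·y = (3.61 + 1.2×1.87)×1.87 = 10.95 m²
P = b + 2y√(1+z²) = 3.61 + 2×1.87×√(1+1.2²) = 9.452 m
R = A/P = 10.95/9.452 = 1.158 m
Q = (1/n)·A·R^(2/3)·S^(1/2) = (1/0.015) × 10.95 × 1.158^(2/3) × 0.0091^(1/2) = 76.78 m³/s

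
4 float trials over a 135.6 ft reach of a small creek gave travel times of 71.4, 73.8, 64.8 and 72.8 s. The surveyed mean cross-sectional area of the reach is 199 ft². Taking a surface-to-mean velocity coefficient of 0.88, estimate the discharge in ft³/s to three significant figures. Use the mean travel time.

336 ft³/s

t̄ = (71.4 + 73.8 + 64.8 + 72.8) / 4 = 70.7 s
v_surface = L / t̄ = 135.6 / 70.7 = 1.918 ft/s
v_mean = 0.88 × 1.918 = 1.688 ft/s
Q = A × v_mean = 199 × 1.688 = 335.9 ft³/s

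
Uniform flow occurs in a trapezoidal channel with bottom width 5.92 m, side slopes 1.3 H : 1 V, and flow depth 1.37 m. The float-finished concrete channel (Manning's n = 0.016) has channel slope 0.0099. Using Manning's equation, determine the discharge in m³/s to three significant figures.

A = (b + z·y)·y = (5.92 + 1.3×1.37)×1.37 = 10.55 m²
P = b + 2y√(1+z²) = 5.92 + 2×1.37×√(1+1.3²) = 10.41 m
R = A/P = 10.55/10.41 = 1.013 m
Q = (1/n)·A·R^(2/3)·S^(1/2) = (1/0.016) × 10.55 × 1.013^(2/3) × 0.0099^(1/2) = 66.18 m³/s

66.2 m³/s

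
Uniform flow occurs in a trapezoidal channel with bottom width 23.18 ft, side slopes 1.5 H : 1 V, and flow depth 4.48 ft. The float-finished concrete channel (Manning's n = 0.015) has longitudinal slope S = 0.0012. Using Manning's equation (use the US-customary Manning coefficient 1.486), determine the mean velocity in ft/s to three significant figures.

7.77 ft/s

A = (b + z·y)·y = (23.18 + 1.5×4.48)×4.48 = 134.0 ft²
P = b + 2y√(1+z²) = 23.18 + 2×4.48×√(1+1.5²) = 39.33 ft
R = A/P = 134.0/39.33 = 3.406 ft
Q = (1.486/n)·A·R^(2/3)·S^(1/2) = (1.486/0.015) × 134.0 × 3.406^(2/3) × 0.0012^(1/2) = 1041 ft³/s
V = Q/A = 1041/134.0 = 7.768 ft/s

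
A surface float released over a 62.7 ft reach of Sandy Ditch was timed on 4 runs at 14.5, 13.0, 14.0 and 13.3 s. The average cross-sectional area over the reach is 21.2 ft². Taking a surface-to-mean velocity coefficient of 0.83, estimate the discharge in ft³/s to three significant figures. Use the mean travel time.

t̄ = (14.5 + 13.0 + 14.0 + 13.3) / 4 = 13.7 s
v_surface = L / t̄ = 62.7 / 13.7 = 4.577 ft/s
v_mean = 0.83 × 4.577 = 3.799 ft/s
Q = A × v_mean = 21.2 × 3.799 = 80.53 ft³/s

80.5 ft³/s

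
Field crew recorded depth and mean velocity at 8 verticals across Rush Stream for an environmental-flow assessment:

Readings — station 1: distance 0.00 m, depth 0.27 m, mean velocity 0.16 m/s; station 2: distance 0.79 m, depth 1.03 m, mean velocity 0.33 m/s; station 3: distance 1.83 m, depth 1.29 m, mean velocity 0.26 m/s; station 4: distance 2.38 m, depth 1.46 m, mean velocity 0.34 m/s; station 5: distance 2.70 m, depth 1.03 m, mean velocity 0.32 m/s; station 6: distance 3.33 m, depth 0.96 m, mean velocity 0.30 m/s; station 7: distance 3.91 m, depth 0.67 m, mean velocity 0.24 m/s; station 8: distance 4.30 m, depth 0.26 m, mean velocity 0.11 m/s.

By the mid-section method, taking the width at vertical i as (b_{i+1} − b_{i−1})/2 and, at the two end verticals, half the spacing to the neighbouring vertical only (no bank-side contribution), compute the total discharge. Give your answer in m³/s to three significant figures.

w_1 = (0.79 − 0.00)/2 = 0.395 m; q_1 = 0.16 × 0.27 × 0.395 = 0.01706 m³/s
w_2 = (1.83 − 0.00)/2 = 0.915 m; q_2 = 0.33 × 1.03 × 0.915 = 0.3110 m³/s
w_3 = (2.38 − 0.79)/2 = 0.795 m; q_3 = 0.26 × 1.29 × 0.795 = 0.2666 m³/s
w_4 = (2.70 − 1.83)/2 = 0.435 m; q_4 = 0.34 × 1.46 × 0.435 = 0.2159 m³/s
w_5 = (3.33 − 2.38)/2 = 0.475 m; q_5 = 0.32 × 1.03 × 0.475 = 0.1566 m³/s
w_6 = (3.91 − 2.70)/2 = 0.605 m; q_6 = 0.30 × 0.96 × 0.605 = 0.1742 m³/s
w_7 = (4.30 − 3.33)/2 = 0.485 m; q_7 = 0.24 × 0.67 × 0.485 = 0.07799 m³/s
w_8 = (4.30 − 3.91)/2 = 0.195 m; q_8 = 0.11 × 0.26 × 0.195 = 0.005577 m³/s
Q = Σ qᵢ = 1.225 m³/s

1.23 m³/s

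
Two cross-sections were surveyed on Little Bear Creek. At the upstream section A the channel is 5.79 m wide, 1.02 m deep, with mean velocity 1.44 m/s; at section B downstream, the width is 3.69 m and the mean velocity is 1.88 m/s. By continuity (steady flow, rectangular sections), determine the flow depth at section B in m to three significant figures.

1.23 m

Q = A₁V₁ = (5.79×1.02) × 1.44 = 8.504 m³/s
d₂ = Q/(b₂ V₂) = 8.504/(3.69×1.88) = 1.226 m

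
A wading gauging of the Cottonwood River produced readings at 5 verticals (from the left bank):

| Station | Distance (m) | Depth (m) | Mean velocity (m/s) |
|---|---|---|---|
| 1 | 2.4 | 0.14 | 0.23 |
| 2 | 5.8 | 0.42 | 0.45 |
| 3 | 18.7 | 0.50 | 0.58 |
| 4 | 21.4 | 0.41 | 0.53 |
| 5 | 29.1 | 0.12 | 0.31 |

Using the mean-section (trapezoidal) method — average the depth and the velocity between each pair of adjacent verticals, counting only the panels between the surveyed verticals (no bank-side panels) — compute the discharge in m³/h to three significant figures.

17700 m³/h

Panel 1-2: Δb = 3.4 m, d̄ = (0.14+0.42)/2 = 0.28, v̄ = (0.23+0.45)/2 = 0.34 → q = 3.4×0.28×0.34 = 0.3237 m³/s
Panel 2-3: Δb = 12.9 m, d̄ = (0.42+0.50)/2 = 0.46, v̄ = (0.45+0.58)/2 = 0.515 → q = 12.9×0.46×0.515 = 3.056 m³/s
Panel 3-4: Δb = 2.7 m, d̄ = (0.50+0.41)/2 = 0.455, v̄ = (0.58+0.53)/2 = 0.555 → q = 2.7×0.455×0.555 = 0.6818 m³/s
Panel 4-5: Δb = 7.7 m, d̄ = (0.41+0.12)/2 = 0.265, v̄ = (0.53+0.31)/2 = 0.42 → q = 7.7×0.265×0.42 = 0.8570 m³/s
Q = Σ q = 4.919 m³/s
= 4.919 × 3600 = 17710 m³/h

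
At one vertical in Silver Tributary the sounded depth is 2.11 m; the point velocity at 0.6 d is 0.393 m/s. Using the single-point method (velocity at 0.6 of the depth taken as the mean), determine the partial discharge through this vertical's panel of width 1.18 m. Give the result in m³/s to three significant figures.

0.978 m³/s

v̄ = v₀.₆ = 0.393 m/s
q = v̄ × d × w = 0.3930 × 2.11 × 1.18 = 0.9785 m³/s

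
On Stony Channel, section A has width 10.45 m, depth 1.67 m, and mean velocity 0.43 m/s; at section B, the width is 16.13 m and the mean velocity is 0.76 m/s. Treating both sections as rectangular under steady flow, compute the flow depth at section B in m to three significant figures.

0.612 m

Q = A₁V₁ = (10.45×1.67) × 0.43 = 7.504 m³/s
d₂ = Q/(b₂ V₂) = 7.504/(16.13×0.76) = 0.6121 m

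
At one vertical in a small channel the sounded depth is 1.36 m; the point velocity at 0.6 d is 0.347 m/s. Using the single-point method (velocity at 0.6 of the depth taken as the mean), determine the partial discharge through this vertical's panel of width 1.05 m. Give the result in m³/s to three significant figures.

0.496 m³/s

v̄ = v₀.₆ = 0.347 m/s
q = v̄ × d × w = 0.3470 × 1.36 × 1.05 = 0.4955 m³/s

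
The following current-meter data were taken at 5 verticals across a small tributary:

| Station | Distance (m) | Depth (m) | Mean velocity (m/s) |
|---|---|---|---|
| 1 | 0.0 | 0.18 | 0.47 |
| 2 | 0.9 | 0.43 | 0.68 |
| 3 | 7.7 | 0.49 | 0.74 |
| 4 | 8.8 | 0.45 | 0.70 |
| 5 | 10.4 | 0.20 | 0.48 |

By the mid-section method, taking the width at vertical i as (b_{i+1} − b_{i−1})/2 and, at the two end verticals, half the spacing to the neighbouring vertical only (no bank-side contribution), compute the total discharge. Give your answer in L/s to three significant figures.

3100 L/s

w_1 = (0.9 − 0.0)/2 = 0.45 m; q_1 = 0.47 × 0.18 × 0.45 = 0.03807 m³/s
w_2 = (7.7 − 0.0)/2 = 3.85 m; q_2 = 0.68 × 0.43 × 3.85 = 1.126 m³/s
w_3 = (8.8 − 0.9)/2 = 3.95 m; q_3 = 0.74 × 0.49 × 3.95 = 1.432 m³/s
w_4 = (10.4 − 7.7)/2 = 1.35 m; q_4 = 0.70 × 0.45 × 1.35 = 0.4253 m³/s
w_5 = (10.4 − 8.8)/2 = 0.8 m; q_5 = 0.48 × 0.20 × 0.8 = 0.07680 m³/s
Q = Σ qᵢ = 3.098 m³/s
= 3.098 × 1000 = 3098 L/s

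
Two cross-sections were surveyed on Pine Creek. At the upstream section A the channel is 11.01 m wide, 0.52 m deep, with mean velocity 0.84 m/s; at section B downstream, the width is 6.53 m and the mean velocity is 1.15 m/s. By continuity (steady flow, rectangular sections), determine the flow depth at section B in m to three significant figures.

Q = A₁V₁ = (11.01×0.52) × 0.84 = 4.809 m³/s
d₂ = Q/(b₂ V₂) = 4.809/(6.53×1.15) = 0.6404 m

0.640 m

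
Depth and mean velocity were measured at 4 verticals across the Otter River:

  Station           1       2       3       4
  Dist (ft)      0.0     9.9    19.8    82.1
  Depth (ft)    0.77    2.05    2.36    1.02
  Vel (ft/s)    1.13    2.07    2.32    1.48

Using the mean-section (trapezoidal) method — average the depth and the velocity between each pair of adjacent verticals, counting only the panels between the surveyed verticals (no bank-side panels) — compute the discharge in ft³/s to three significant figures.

270 ft³/s

Panel 1-2: Δb = 9.9 ft, d̄ = (0.77+2.05)/2 = 1.41, v̄ = (1.13+2.07)/2 = 1.6 → q = 9.9×1.41×1.6 = 22.33 ft³/s
Panel 2-3: Δb = 9.9 ft, d̄ = (2.05+2.36)/2 = 2.205, v̄ = (2.07+2.32)/2 = 2.195 → q = 9.9×2.205×2.195 = 47.92 ft³/s
Panel 3-4: Δb = 62.3 ft, d̄ = (2.36+1.02)/2 = 1.69, v̄ = (2.32+1.48)/2 = 1.9 → q = 62.3×1.69×1.9 = 200.0 ft³/s
Q = Σ q = 270.3 ft³/s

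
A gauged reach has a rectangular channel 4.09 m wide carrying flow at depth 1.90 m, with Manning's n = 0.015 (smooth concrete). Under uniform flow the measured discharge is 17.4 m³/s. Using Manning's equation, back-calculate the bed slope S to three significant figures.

0.00115

A = b·y = 4.09 × 1.90 = 7.771 m²
P = b + 2y = 4.09 + 2×1.90 = 7.890 m
R = A/P = 7.771/7.890 = 0.9849 m
S = (Q·n / (1·A·R^(2/3)))² = (17.4×0.015 / (1×7.771×0.9899))² = 0.001151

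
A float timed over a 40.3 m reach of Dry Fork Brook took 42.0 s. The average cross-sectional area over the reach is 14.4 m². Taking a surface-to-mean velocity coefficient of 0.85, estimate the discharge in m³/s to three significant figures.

v_surface = L / t̄ = 40.3 / 42 = 0.9595 m/s
v_mean = 0.85 × 0.9595 = 0.8156 m/s
Q = A × v_mean = 14.4 × 0.8156 = 11.74 m³/s

11.7 m³/s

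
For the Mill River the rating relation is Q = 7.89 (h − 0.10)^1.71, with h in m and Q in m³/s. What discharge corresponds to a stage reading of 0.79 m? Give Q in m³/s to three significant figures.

4.18 m³/s

Q = 7.89 × (0.79 − 0.10)^1.71 = 7.89 × 0.69^1.71 = 4.183 m³/s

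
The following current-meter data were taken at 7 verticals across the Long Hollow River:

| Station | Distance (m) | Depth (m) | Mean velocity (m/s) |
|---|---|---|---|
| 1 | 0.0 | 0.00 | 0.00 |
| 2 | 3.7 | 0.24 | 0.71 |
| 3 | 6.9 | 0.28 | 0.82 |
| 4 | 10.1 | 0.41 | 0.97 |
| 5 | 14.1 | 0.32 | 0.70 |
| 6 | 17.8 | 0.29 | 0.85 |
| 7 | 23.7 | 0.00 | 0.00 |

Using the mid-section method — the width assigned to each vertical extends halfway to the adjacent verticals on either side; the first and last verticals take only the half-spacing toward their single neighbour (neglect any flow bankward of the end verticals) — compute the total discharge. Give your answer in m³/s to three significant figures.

4.80 m³/s

w_2 = (6.9 − 0.0)/2 = 3.45 m; q_2 = 0.71 × 0.24 × 3.45 = 0.5879 m³/s
w_3 = (10.1 − 3.7)/2 = 3.2 m; q_3 = 0.82 × 0.28 × 3.2 = 0.7347 m³/s
w_4 = (14.1 − 6.9)/2 = 3.6 m; q_4 = 0.97 × 0.41 × 3.6 = 1.432 m³/s
w_5 = (17.8 − 10.1)/2 = 3.85 m; q_5 = 0.70 × 0.32 × 3.85 = 0.8624 m³/s
w_6 = (23.7 − 14.1)/2 = 4.8 m; q_6 = 0.85 × 0.29 × 4.8 = 1.183 m³/s
Stations 1, 7 contribute zero (depth or velocity is 0).
Q = Σ qᵢ = 4.800 m³/s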